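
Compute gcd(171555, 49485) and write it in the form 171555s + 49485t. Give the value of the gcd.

15

Euclidean algorithm:
171555 = 3×49485 + 23100
49485 = 2×23100 + 3285
23100 = 7×3285 + 105
3285 = 31×105 + 30
105 = 3×30 + 15
30 = 2×15 + 0
gcd(171555, 49485) = 15.
Express as a combination:
15 = 105 − 3·30
15 = −3·3285 + 94·105
15 = 94·23100 − 661·3285
15 = −661·49485 + 1416·23100
15 = 1416·171555 − 4909·49485
So 15 = (1416)·171555 + (-4909)·49485.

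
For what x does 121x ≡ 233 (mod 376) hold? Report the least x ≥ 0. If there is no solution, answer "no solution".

33

First find gcd(121, 376):
376 = 3·121 + 13
121 = 9·13 + 4
13 = 3·4 + 1
4 = 4·1 + 0
gcd = 1, so a unique solution mod 376 exists.
Back-substitute for the Bézout coefficients:
1 = 13 − 3·4
1 = −3·121 + 28·13
1 = 28·376 − 87·121
So 121·(-87) ≡ 1 (mod 376), giving 121⁻¹ ≡ 289.
x ≡ 121⁻¹·233 ≡ 289·233 ≡ 33 (mod 376).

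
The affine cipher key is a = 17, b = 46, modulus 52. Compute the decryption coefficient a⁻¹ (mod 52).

Apply the Euclidean algorithm to 52 and 17:
52 = 3×17 + 1
17 = 17×1 + 0
The gcd is 1. Working backward:
1 = 52 − 3·17
Thus 17·(-3) ≡ 1 (mod 52); reducing, -3 mod 52 = 49.

49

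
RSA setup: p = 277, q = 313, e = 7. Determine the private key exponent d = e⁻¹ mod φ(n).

49207

φ(n) = (p−1)(q−1) = 276·312 = 86112.
Need d with 7·d ≡ 1 (mod 86112). Apply the extended Euclidean algorithm:
86112 = 12301·7 + 5
7 = 1·5 + 2
5 = 2·2 + 1
2 = 2·1 + 0
Back-substitute:
1 = 5 − 2·2
1 = −2·7 + 3·5
1 = 3·86112 − 36905·7
So 7·(-36905) ≡ 1 (mod 86112), hence d ≡ -36905 ≡ 49207 (mod 86112).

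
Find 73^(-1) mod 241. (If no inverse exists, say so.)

Extended Euclidean algorithm:
241 = 3*73 + 22
73 = 3*22 + 7
22 = 3*7 + 1
7 = 7*1 + 0
gcd = 1, so the inverse exists. Back-substitute:
1 = 22 − 3·7
1 = −3·73 + 10·22
1 = 10·241 − 33·73
Hence 73⁻¹ ≡ -33 ≡ 208 (mod 241).

208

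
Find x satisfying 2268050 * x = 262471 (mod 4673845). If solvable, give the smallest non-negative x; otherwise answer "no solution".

no solution

gcd(2268050, 4673845):
4673845 = 2*2268050 + 137745
2268050 = 16*137745 + 64130
137745 = 2*64130 + 9485
64130 = 6*9485 + 7220
9485 = 1*7220 + 2265
7220 = 3*2265 + 425
2265 = 5*425 + 140
425 = 3*140 + 5
140 = 28*5 + 0
gcd = 5, but 5 ∤ 262471, so the congruence has no solution.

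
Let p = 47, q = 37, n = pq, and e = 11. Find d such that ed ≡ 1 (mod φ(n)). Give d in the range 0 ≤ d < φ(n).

1355

φ(n) = (p−1)(q−1) = 46·36 = 1656.
Need d with 11·d ≡ 1 (mod 1656). Apply the extended Euclidean algorithm:
1656 = 150*11 + 6
11 = 1*6 + 5
6 = 1*5 + 1
5 = 5*1 + 0
Back-substitute:
1 = 6 − 5
1 = −11 + 2·6
1 = 2·1656 − 301·11
So 11·(-301) ≡ 1 (mod 1656), hence d ≡ -301 ≡ 1355 (mod 1656).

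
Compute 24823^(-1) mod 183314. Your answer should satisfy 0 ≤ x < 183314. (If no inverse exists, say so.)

106519

Extended Euclidean algorithm:
183314 = 7·24823 + 9553
24823 = 2·9553 + 5717
9553 = 1·5717 + 3836
5717 = 1·3836 + 1881
3836 = 2·1881 + 74
1881 = 25·74 + 31
74 = 2·31 + 12
31 = 2·12 + 7
12 = 1·7 + 5
7 = 1·5 + 2
5 = 2·2 + 1
2 = 2·1 + 0
The gcd is 1. Working backward:
1 = 5 − 2·2
1 = −2·7 + 3·5
1 = 3·12 − 5·7
1 = −5·31 + 13·12
1 = 13·74 − 31·31
1 = −31·1881 + 788·74
1 = 788·3836 − 1607·1881
1 = −1607·5717 + 2395·3836
1 = 2395·9553 − 4002·5717
1 = −4002·24823 + 10399·9553
1 = 10399·183314 − 76795·24823
So 24823·(-76795) ≡ 1 (mod 183314), and -76795 ≡ 106519 (mod 183314).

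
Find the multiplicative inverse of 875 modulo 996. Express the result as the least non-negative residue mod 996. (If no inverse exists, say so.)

107

Extended Euclidean algorithm:
996 = 1×875 + 121
875 = 7×121 + 28
121 = 4×28 + 9
28 = 3×9 + 1
9 = 9×1 + 0
gcd = 1, so the inverse exists. Back-substitute:
1 = 28 − 3·9
1 = −3·121 + 13·28
1 = 13·875 − 94·121
1 = −94·996 + 107·875
So 875·107 ≡ 1 (mod 996).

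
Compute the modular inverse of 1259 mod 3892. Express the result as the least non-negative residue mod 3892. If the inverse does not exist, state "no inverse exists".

643

gcd(3892, 1259) by repeated division:
3892 = 3·1259 + 115
1259 = 10·115 + 109
115 = 1·109 + 6
109 = 18·6 + 1
6 = 6·1 + 0
gcd = 1, so the inverse exists. Back-substitute:
1 = 109 − 18·6
1 = −18·115 + 19·109
1 = 19·1259 − 208·115
1 = −208·3892 + 643·1259
So 1259·643 ≡ 1 (mod 3892).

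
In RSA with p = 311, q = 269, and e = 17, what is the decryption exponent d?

78193

φ(n) = (p−1)(q−1) = 310·268 = 83080.
Need d with 17·d ≡ 1 (mod 83080). Apply the extended Euclidean algorithm:
83080 = 4887×17 + 1
17 = 17×1 + 0
Back-substitute:
1 = 83080 − 4887·17
So 17·(-4887) ≡ 1 (mod 83080), hence d ≡ -4887 ≡ 78193 (mod 83080).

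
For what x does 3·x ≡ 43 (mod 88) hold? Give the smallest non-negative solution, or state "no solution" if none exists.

First find gcd(3, 88):
88 = 29*3 + 1
3 = 3*1 + 0
gcd = 1, so a unique solution mod 88 exists.
Back-substitute for the Bézout coefficients:
1 = 88 − 29·3
So 3·(-29) ≡ 1 (mod 88), giving 3⁻¹ ≡ 59.
x ≡ 3⁻¹·43 ≡ 59·43 ≡ 73 (mod 88).

73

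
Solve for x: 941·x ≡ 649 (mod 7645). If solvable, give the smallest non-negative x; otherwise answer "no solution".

5379

First find gcd(941, 7645):
7645 = 8·941 + 117
941 = 8·117 + 5
117 = 23·5 + 2
5 = 2·2 + 1
2 = 2·1 + 0
gcd = 1, so a unique solution mod 7645 exists.
Back-substitute for the Bézout coefficients:
1 = 5 − 2·2
1 = −2·117 + 47·5
1 = 47·941 − 378·117
1 = −378·7645 + 3071·941
So 941·(3071) ≡ 1 (mod 7645), giving 941⁻¹ ≡ 3071.
x ≡ 941⁻¹·649 ≡ 3071·649 ≡ 5379 (mod 7645).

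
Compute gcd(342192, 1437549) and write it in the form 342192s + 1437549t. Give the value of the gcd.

3

Euclidean algorithm:
1437549 = 4·342192 + 68781
342192 = 4·68781 + 67068
68781 = 1·67068 + 1713
67068 = 39·1713 + 261
1713 = 6·261 + 147
261 = 1·147 + 114
147 = 1·114 + 33
114 = 3·33 + 15
33 = 2·15 + 3
15 = 5·3 + 0
gcd(342192, 1437549) = 3.
Working backward:
3 = 33 − 2·15
3 = −2·114 + 7·33
3 = 7·147 − 9·114
3 = −9·261 + 16·147
3 = 16·1713 − 105·261
3 = −105·67068 + 4111·1713
3 = 4111·68781 − 4216·67068
3 = −4216·342192 + 20975·68781
3 = 20975·1437549 − 88116·342192
So 3 = (20975)·1437549 + (-88116)·342192.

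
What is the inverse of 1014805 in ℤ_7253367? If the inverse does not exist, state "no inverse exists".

Compute gcd(1014805, 7253367):
7253367 = 7×1014805 + 149732
1014805 = 6×149732 + 116413
149732 = 1×116413 + 33319
116413 = 3×33319 + 16456
33319 = 2×16456 + 407
16456 = 40×407 + 176
407 = 2×176 + 55
176 = 3×55 + 11
55 = 5×11 + 0
Since gcd = 11 > 1, 1014805 is not a unit mod 7253367.

no inverse exists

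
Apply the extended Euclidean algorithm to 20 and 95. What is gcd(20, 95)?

Repeated division:
95 = 4·20 + 15
20 = 1·15 + 5
15 = 3·5 + 0
gcd(20, 95) = 5.
Express as a combination:
5 = 20 − 15
5 = −95 + 5·20
So 5 = (-1)·95 + (5)·20.

5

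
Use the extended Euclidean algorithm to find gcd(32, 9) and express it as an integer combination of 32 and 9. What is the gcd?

1

Repeated division:
32 = 3*9 + 5
9 = 1*5 + 4
5 = 1*4 + 1
4 = 4*1 + 0
gcd(32, 9) = 1.
Working backward:
1 = 5 − 4
1 = −9 + 2·5
1 = 2·32 − 7·9
So 1 = (2)·32 + (-7)·9.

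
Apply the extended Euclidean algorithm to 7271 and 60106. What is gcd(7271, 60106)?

Euclidean algorithm:
60106 = 8*7271 + 1938
7271 = 3*1938 + 1457
1938 = 1*1457 + 481
1457 = 3*481 + 14
481 = 34*14 + 5
14 = 2*5 + 4
5 = 1*4 + 1
4 = 4*1 + 0
gcd(7271, 60106) = 1.
Working backward:
1 = 5 − 4
1 = −14 + 3·5
1 = 3·481 − 103·14
1 = −103·1457 + 312·481
1 = 312·1938 − 415·1457
1 = −415·7271 + 1557·1938
1 = 1557·60106 − 12871·7271
So 1 = (1557)·60106 + (-12871)·7271.

1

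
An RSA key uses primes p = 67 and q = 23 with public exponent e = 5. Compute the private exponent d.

φ(n) = (p−1)(q−1) = 66·22 = 1452.
Need d with 5·d ≡ 1 (mod 1452). Apply the extended Euclidean algorithm:
1452 = 290*5 + 2
5 = 2*2 + 1
2 = 2*1 + 0
Back-substitute:
1 = 5 − 2·2
1 = −2·1452 + 581·5
So 5·581 ≡ 1 (mod 1452), hence d = 581.

581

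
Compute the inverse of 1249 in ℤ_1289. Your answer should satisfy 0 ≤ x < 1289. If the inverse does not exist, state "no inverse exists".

290

gcd(1289, 1249) by repeated division:
1289 = 1·1249 + 40
1249 = 31·40 + 9
40 = 4·9 + 4
9 = 2·4 + 1
4 = 4·1 + 0
Since gcd(1249, 1289) = 1, back-substitute to write 1 as a combination:
1 = 9 − 2·4
1 = −2·40 + 9·9
1 = 9·1249 − 281·40
1 = −281·1289 + 290·1249
So 1249·290 ≡ 1 (mod 1289).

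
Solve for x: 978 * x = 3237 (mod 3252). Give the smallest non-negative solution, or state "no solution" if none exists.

no solution

gcd(978, 3252):
3252 = 3·978 + 318
978 = 3·318 + 24
318 = 13·24 + 6
24 = 4·6 + 0
gcd = 6, but 6 ∤ 3237, so the congruence has no solution.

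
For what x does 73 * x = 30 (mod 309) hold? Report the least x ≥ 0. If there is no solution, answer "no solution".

First find gcd(73, 309):
309 = 4·73 + 17
73 = 4·17 + 5
17 = 3·5 + 2
5 = 2·2 + 1
2 = 2·1 + 0
gcd = 1, so a unique solution mod 309 exists.
Back-substitute for the Bézout coefficients:
1 = 5 − 2·2
1 = −2·17 + 7·5
1 = 7·73 − 30·17
1 = −30·309 + 127·73
So 73·(127) ≡ 1 (mod 309), giving 73⁻¹ ≡ 127.
x ≡ 73⁻¹·30 ≡ 127·30 ≡ 102 (mod 309).

102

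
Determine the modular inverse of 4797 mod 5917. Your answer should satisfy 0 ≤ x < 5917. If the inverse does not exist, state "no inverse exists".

Run Euclid on (5917, 4797):
5917 = 1·4797 + 1120
4797 = 4·1120 + 317
1120 = 3·317 + 169
317 = 1·169 + 148
169 = 1·148 + 21
148 = 7·21 + 1
21 = 21·1 + 0
gcd = 1, so the inverse exists. Back-substitute:
1 = 148 − 7·21
1 = −7·169 + 8·148
1 = 8·317 − 15·169
1 = −15·1120 + 53·317
1 = 53·4797 − 227·1120
1 = −227·5917 + 280·4797
So 4797·280 ≡ 1 (mod 5917).

280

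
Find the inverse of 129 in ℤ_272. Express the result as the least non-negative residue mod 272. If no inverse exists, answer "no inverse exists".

Apply the Euclidean algorithm to 272 and 129:
272 = 2×129 + 14
129 = 9×14 + 3
14 = 4×3 + 2
3 = 1×2 + 1
2 = 2×1 + 0
The gcd is 1. Working backward:
1 = 3 − 2
1 = −14 + 5·3
1 = 5·129 − 46·14
1 = −46·272 + 97·129
So 129·97 ≡ 1 (mod 272).

97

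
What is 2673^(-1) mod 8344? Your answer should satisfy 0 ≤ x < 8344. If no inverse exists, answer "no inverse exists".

Apply the Euclidean algorithm to 8344 and 2673:
8344 = 3*2673 + 325
2673 = 8*325 + 73
325 = 4*73 + 33
73 = 2*33 + 7
33 = 4*7 + 5
7 = 1*5 + 2
5 = 2*2 + 1
2 = 2*1 + 0
Since gcd(2673, 8344) = 1, back-substitute to write 1 as a combination:
1 = 5 − 2·2
1 = −2·7 + 3·5
1 = 3·33 − 14·7
1 = −14·73 + 31·33
1 = 31·325 − 138·73
1 = −138·2673 + 1135·325
1 = 1135·8344 − 3543·2673
Hence 2673⁻¹ ≡ -3543 ≡ 4801 (mod 8344).

4801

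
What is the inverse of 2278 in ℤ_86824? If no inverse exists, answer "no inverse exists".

Euclidean algorithm on 86824, 2278:
86824 = 38·2278 + 260
2278 = 8·260 + 198
260 = 1·198 + 62
198 = 3·62 + 12
62 = 5·12 + 2
12 = 6·2 + 0
Since gcd = 2 > 1, 2278 is not a unit mod 86824.

no inverse exists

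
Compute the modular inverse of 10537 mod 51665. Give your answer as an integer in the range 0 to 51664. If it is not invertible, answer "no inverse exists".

11498

gcd(51665, 10537) by repeated division:
51665 = 4*10537 + 9517
10537 = 1*9517 + 1020
9517 = 9*1020 + 337
1020 = 3*337 + 9
337 = 37*9 + 4
9 = 2*4 + 1
4 = 4*1 + 0
Since gcd(10537, 51665) = 1, back-substitute to write 1 as a combination:
1 = 9 − 2·4
1 = −2·337 + 75·9
1 = 75·1020 − 227·337
1 = −227·9517 + 2118·1020
1 = 2118·10537 − 2345·9517
1 = −2345·51665 + 11498·10537
So 10537·11498 ≡ 1 (mod 51665).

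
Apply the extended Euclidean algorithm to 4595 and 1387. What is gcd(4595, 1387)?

Repeated division:
4595 = 3*1387 + 434
1387 = 3*434 + 85
434 = 5*85 + 9
85 = 9*9 + 4
9 = 2*4 + 1
4 = 4*1 + 0
gcd(4595, 1387) = 1.
Express as a combination:
1 = 9 − 2·4
1 = −2·85 + 19·9
1 = 19·434 − 97·85
1 = −97·1387 + 310·434
1 = 310·4595 − 1027·1387
So 1 = (310)·4595 + (-1027)·1387.

1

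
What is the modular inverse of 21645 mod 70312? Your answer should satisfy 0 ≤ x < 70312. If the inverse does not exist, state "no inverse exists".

2053

Apply the Euclidean algorithm to 70312 and 21645:
70312 = 3*21645 + 5377
21645 = 4*5377 + 137
5377 = 39*137 + 34
137 = 4*34 + 1
34 = 34*1 + 0
gcd = 1, so the inverse exists. Back-substitute:
1 = 137 − 4·34
1 = −4·5377 + 157·137
1 = 157·21645 − 632·5377
1 = −632·70312 + 2053·21645
So 21645·2053 ≡ 1 (mod 70312).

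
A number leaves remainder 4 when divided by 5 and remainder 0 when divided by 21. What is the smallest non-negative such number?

84

Write x = 4 + 5·k. Then 5·k ≡ 0 − 4 ≡ 17 (mod 21).
Need 5⁻¹ mod 21. Extended Euclid on (21, 5):
21 = 4×5 + 1
5 = 5×1 + 0
Back-substitute:
1 = 21 − 4·5
5⁻¹ ≡ 17 (mod 21), so k ≡ 17·17 ≡ 16 (mod 21).
x = 4 + 5·16 = 84.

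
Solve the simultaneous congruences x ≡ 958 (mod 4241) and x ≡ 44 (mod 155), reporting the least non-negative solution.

Write x = 958 + 4241·k. Then 4241·k ≡ 44 − 958 ≡ 16 (mod 155).
Need 4241⁻¹ mod 155. Extended Euclid on (155, 56):
155 = 2×56 + 43
56 = 1×43 + 13
43 = 3×13 + 4
13 = 3×4 + 1
4 = 4×1 + 0
Back-substitute:
1 = 13 − 3·4
1 = −3·43 + 10·13
1 = 10·56 − 13·43
1 = −13·155 + 36·56
4241⁻¹ ≡ 36 (mod 155), so k ≡ 36·16 ≡ 111 (mod 155).
x = 958 + 4241·111 = 471709.

471709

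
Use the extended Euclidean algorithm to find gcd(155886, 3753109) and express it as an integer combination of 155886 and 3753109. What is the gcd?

1

Apply Euclid's algorithm to 3753109 and 155886:
3753109 = 24·155886 + 11845
155886 = 13·11845 + 1901
11845 = 6·1901 + 439
1901 = 4·439 + 145
439 = 3·145 + 4
145 = 36·4 + 1
4 = 4·1 + 0
gcd(155886, 3753109) = 1.
Working backward:
1 = 145 − 36·4
1 = −36·439 + 109·145
1 = 109·1901 − 472·439
1 = −472·11845 + 2941·1901
1 = 2941·155886 − 38705·11845
1 = −38705·3753109 + 931861·155886
So 1 = (-38705)·3753109 + (931861)·155886.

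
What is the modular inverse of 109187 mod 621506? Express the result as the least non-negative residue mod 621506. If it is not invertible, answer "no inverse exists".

98007

Extended Euclidean algorithm:
621506 = 5·109187 + 75571
109187 = 1·75571 + 33616
75571 = 2·33616 + 8339
33616 = 4·8339 + 260
8339 = 32·260 + 19
260 = 13·19 + 13
19 = 1·13 + 6
13 = 2·6 + 1
6 = 6·1 + 0
gcd = 1, so the inverse exists. Back-substitute:
1 = 13 − 2·6
1 = −2·19 + 3·13
1 = 3·260 − 41·19
1 = −41·8339 + 1315·260
1 = 1315·33616 − 5301·8339
1 = −5301·75571 + 11917·33616
1 = 11917·109187 − 17218·75571
1 = −17218·621506 + 98007·109187
So 109187·98007 ≡ 1 (mod 621506).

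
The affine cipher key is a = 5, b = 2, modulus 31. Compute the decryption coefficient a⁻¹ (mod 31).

25

Apply the Euclidean algorithm to 31 and 5:
31 = 6*5 + 1
5 = 5*1 + 0
gcd = 1, so the inverse exists. Back-substitute:
1 = 31 − 6·5
So 5·(-6) ≡ 1 (mod 31), and -6 ≡ 25 (mod 31).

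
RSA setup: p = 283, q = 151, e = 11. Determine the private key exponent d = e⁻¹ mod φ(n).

φ(n) = (p−1)(q−1) = 282·150 = 42300.
Need d with 11·d ≡ 1 (mod 42300). Apply the extended Euclidean algorithm:
42300 = 3845*11 + 5
11 = 2*5 + 1
5 = 5*1 + 0
Back-substitute:
1 = 11 − 2·5
1 = −2·42300 + 7691·11
So 11·7691 ≡ 1 (mod 42300), hence d = 7691.

7691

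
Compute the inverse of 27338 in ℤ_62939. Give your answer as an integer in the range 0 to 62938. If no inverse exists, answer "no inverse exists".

gcd(62939, 27338) by repeated division:
62939 = 2*27338 + 8263
27338 = 3*8263 + 2549
8263 = 3*2549 + 616
2549 = 4*616 + 85
616 = 7*85 + 21
85 = 4*21 + 1
21 = 21*1 + 0
Since gcd(27338, 62939) = 1, back-substitute to write 1 as a combination:
1 = 85 − 4·21
1 = −4·616 + 29·85
1 = 29·2549 − 120·616
1 = −120·8263 + 389·2549
1 = 389·27338 − 1287·8263
1 = −1287·62939 + 2963·27338
So 27338·2963 ≡ 1 (mod 62939).

2963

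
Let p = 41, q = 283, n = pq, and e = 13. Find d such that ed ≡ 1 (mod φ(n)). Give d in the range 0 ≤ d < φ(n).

8677

φ(n) = (p−1)(q−1) = 40·282 = 11280.
Need d with 13·d ≡ 1 (mod 11280). Apply the extended Euclidean algorithm:
11280 = 867*13 + 9
13 = 1*9 + 4
9 = 2*4 + 1
4 = 4*1 + 0
Back-substitute:
1 = 9 − 2·4
1 = −2·13 + 3·9
1 = 3·11280 − 2603·13
So 13·(-2603) ≡ 1 (mod 11280), hence d ≡ -2603 ≡ 8677 (mod 11280).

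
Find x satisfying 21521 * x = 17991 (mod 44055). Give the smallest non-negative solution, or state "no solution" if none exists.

8271

First find gcd(21521, 44055):
44055 = 2×21521 + 1013
21521 = 21×1013 + 248
1013 = 4×248 + 21
248 = 11×21 + 17
21 = 1×17 + 4
17 = 4×4 + 1
4 = 4×1 + 0
gcd = 1, so a unique solution mod 44055 exists.
Back-substitute for the Bézout coefficients:
1 = 17 − 4·4
1 = −4·21 + 5·17
1 = 5·248 − 59·21
1 = −59·1013 + 241·248
1 = 241·21521 − 5120·1013
1 = −5120·44055 + 10481·21521
So 21521·(10481) ≡ 1 (mod 44055), giving 21521⁻¹ ≡ 10481.
x ≡ 21521⁻¹·17991 ≡ 10481·17991 ≡ 8271 (mod 44055).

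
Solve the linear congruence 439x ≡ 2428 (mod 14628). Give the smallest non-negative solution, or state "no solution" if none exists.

First find gcd(439, 14628):
14628 = 33×439 + 141
439 = 3×141 + 16
141 = 8×16 + 13
16 = 1×13 + 3
13 = 4×3 + 1
3 = 3×1 + 0
gcd = 1, so a unique solution mod 14628 exists.
Back-substitute for the Bézout coefficients:
1 = 13 − 4·3
1 = −4·16 + 5·13
1 = 5·141 − 44·16
1 = −44·439 + 137·141
1 = 137·14628 − 4565·439
So 439·(-4565) ≡ 1 (mod 14628), giving 439⁻¹ ≡ 10063.
x ≡ 439⁻¹·2428 ≡ 10063·2428 ≡ 4204 (mod 14628).

4204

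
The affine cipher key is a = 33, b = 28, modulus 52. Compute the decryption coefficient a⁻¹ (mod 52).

Extended Euclidean algorithm:
52 = 1*33 + 19
33 = 1*19 + 14
19 = 1*14 + 5
14 = 2*5 + 4
5 = 1*4 + 1
4 = 4*1 + 0
The gcd is 1. Working backward:
1 = 5 − 4
1 = −14 + 3·5
1 = 3·19 − 4·14
1 = −4·33 + 7·19
1 = 7·52 − 11·33
Thus 33·(-11) ≡ 1 (mod 52); reducing, -11 mod 52 = 41.

41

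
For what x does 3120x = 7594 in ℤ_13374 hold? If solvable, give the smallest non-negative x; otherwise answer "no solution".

no solution

gcd(3120, 13374):
13374 = 4·3120 + 894
3120 = 3·894 + 438
894 = 2·438 + 18
438 = 24·18 + 6
18 = 3·6 + 0
gcd = 6, but 6 ∤ 7594, so the congruence has no solution.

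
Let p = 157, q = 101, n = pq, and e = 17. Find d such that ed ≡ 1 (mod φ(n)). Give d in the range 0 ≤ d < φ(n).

φ(n) = (p−1)(q−1) = 156·100 = 15600.
Need d with 17·d ≡ 1 (mod 15600). Apply the extended Euclidean algorithm:
15600 = 917·17 + 11
17 = 1·11 + 6
11 = 1·6 + 5
6 = 1·5 + 1
5 = 5·1 + 0
Back-substitute:
1 = 6 − 5
1 = −11 + 2·6
1 = 2·17 − 3·11
1 = −3·15600 + 2753·17
So 17·2753 ≡ 1 (mod 15600), hence d = 2753.

2753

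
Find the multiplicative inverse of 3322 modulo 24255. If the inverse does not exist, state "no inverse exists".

no inverse exists

Euclidean algorithm on 24255, 3322:
24255 = 7×3322 + 1001
3322 = 3×1001 + 319
1001 = 3×319 + 44
319 = 7×44 + 11
44 = 4×11 + 0
The gcd is 11, not 1, hence no inverse exists.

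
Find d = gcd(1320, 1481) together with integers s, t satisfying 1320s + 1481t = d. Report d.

1

Repeated division:
1481 = 1×1320 + 161
1320 = 8×161 + 32
161 = 5×32 + 1
32 = 32×1 + 0
gcd(1320, 1481) = 1.
Express as a combination:
1 = 161 − 5·32
1 = −5·1320 + 41·161
1 = 41·1481 − 46·1320
So 1 = (41)·1481 + (-46)·1320.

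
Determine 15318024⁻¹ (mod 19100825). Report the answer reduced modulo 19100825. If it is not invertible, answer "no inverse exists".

989599

Apply the Euclidean algorithm to 19100825 and 15318024:
19100825 = 1×15318024 + 3782801
15318024 = 4×3782801 + 186820
3782801 = 20×186820 + 46401
186820 = 4×46401 + 1216
46401 = 38×1216 + 193
1216 = 6×193 + 58
193 = 3×58 + 19
58 = 3×19 + 1
19 = 19×1 + 0
The gcd is 1. Working backward:
1 = 58 − 3·19
1 = −3·193 + 10·58
1 = 10·1216 − 63·193
1 = −63·46401 + 2404·1216
1 = 2404·186820 − 9679·46401
1 = −9679·3782801 + 195984·186820
1 = 195984·15318024 − 793615·3782801
1 = −793615·19100825 + 989599·15318024
So 15318024·989599 ≡ 1 (mod 19100825).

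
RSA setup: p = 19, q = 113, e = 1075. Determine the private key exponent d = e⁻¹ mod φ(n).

φ(n) = (p−1)(q−1) = 18·112 = 2016.
Need d with 1075·d ≡ 1 (mod 2016). Apply the extended Euclidean algorithm:
2016 = 1×1075 + 941
1075 = 1×941 + 134
941 = 7×134 + 3
134 = 44×3 + 2
3 = 1×2 + 1
2 = 2×1 + 0
Back-substitute:
1 = 3 − 2
1 = −134 + 45·3
1 = 45·941 − 316·134
1 = −316·1075 + 361·941
1 = 361·2016 − 677·1075
So 1075·(-677) ≡ 1 (mod 2016), hence d ≡ -677 ≡ 1339 (mod 2016).

1339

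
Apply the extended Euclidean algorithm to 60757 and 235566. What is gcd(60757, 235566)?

Apply Euclid's algorithm to 235566 and 60757:
235566 = 3×60757 + 53295
60757 = 1×53295 + 7462
53295 = 7×7462 + 1061
7462 = 7×1061 + 35
1061 = 30×35 + 11
35 = 3×11 + 2
11 = 5×2 + 1
2 = 2×1 + 0
gcd(60757, 235566) = 1.
Back-substituting:
1 = 11 − 5·2
1 = −5·35 + 16·11
1 = 16·1061 − 485·35
1 = −485·7462 + 3411·1061
1 = 3411·53295 − 24362·7462
1 = −24362·60757 + 27773·53295
1 = 27773·235566 − 107681·60757
So 1 = (27773)·235566 + (-107681)·60757.

1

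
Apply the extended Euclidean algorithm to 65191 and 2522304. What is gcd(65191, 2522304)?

Euclidean algorithm:
2522304 = 38×65191 + 45046
65191 = 1×45046 + 20145
45046 = 2×20145 + 4756
20145 = 4×4756 + 1121
4756 = 4×1121 + 272
1121 = 4×272 + 33
272 = 8×33 + 8
33 = 4×8 + 1
8 = 8×1 + 0
gcd(65191, 2522304) = 1.
Back-substituting:
1 = 33 − 4·8
1 = −4·272 + 33·33
1 = 33·1121 − 136·272
1 = −136·4756 + 577·1121
1 = 577·20145 − 2444·4756
1 = −2444·45046 + 5465·20145
1 = 5465·65191 − 7909·45046
1 = −7909·2522304 + 306007·65191
So 1 = (-7909)·2522304 + (306007)·65191.

1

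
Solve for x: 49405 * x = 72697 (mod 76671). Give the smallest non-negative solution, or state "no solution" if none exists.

66295

First find gcd(49405, 76671):
76671 = 1·49405 + 27266
49405 = 1·27266 + 22139
27266 = 1·22139 + 5127
22139 = 4·5127 + 1631
5127 = 3·1631 + 234
1631 = 6·234 + 227
234 = 1·227 + 7
227 = 32·7 + 3
7 = 2·3 + 1
3 = 3·1 + 0
gcd = 1, so a unique solution mod 76671 exists.
Back-substitute for the Bézout coefficients:
1 = 7 − 2·3
1 = −2·227 + 65·7
1 = 65·234 − 67·227
1 = −67·1631 + 467·234
1 = 467·5127 − 1468·1631
1 = −1468·22139 + 6339·5127
1 = 6339·27266 − 7807·22139
1 = −7807·49405 + 14146·27266
1 = 14146·76671 − 21953·49405
So 49405·(-21953) ≡ 1 (mod 76671), giving 49405⁻¹ ≡ 54718.
x ≡ 49405⁻¹·72697 ≡ 54718·72697 ≡ 66295 (mod 76671).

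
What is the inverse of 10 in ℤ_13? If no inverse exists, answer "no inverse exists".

Run Euclid on (13, 10):
13 = 1·10 + 3
10 = 3·3 + 1
3 = 3·1 + 0
Since gcd(10, 13) = 1, back-substitute to write 1 as a combination:
1 = 10 − 3·3
1 = −3·13 + 4·10
So 10·4 ≡ 1 (mod 13).

4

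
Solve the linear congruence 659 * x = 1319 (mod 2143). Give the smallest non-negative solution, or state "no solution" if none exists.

428

First find gcd(659, 2143):
2143 = 3×659 + 166
659 = 3×166 + 161
166 = 1×161 + 5
161 = 32×5 + 1
5 = 5×1 + 0
gcd = 1, so a unique solution mod 2143 exists.
Back-substitute for the Bézout coefficients:
1 = 161 − 32·5
1 = −32·166 + 33·161
1 = 33·659 − 131·166
1 = −131·2143 + 426·659
So 659·(426) ≡ 1 (mod 2143), giving 659⁻¹ ≡ 426.
x ≡ 659⁻¹·1319 ≡ 426·1319 ≡ 428 (mod 2143).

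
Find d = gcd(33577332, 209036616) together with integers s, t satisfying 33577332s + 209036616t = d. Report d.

Apply Euclid's algorithm to 209036616 and 33577332:
209036616 = 6*33577332 + 7572624
33577332 = 4*7572624 + 3286836
7572624 = 2*3286836 + 998952
3286836 = 3*998952 + 289980
998952 = 3*289980 + 129012
289980 = 2*129012 + 31956
129012 = 4*31956 + 1188
31956 = 26*1188 + 1068
1188 = 1*1068 + 120
1068 = 8*120 + 108
120 = 1*108 + 12
108 = 9*12 + 0
gcd(33577332, 209036616) = 12.
Working backward:
12 = 120 − 108
12 = −1068 + 9·120
12 = 9·1188 − 10·1068
12 = −10·31956 + 269·1188
12 = 269·129012 − 1086·31956
12 = −1086·289980 + 2441·129012
12 = 2441·998952 − 8409·289980
12 = −8409·3286836 + 27668·998952
12 = 27668·7572624 − 63745·3286836
12 = −63745·33577332 + 282648·7572624
12 = 282648·209036616 − 1759633·33577332
So 12 = (282648)·209036616 + (-1759633)·33577332.

12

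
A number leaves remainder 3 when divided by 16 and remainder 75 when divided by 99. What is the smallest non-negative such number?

867

Write x = 3 + 16·k. Then 16·k ≡ 75 − 3 ≡ 72 (mod 99).
Need 16⁻¹ mod 99. Extended Euclid on (99, 16):
99 = 6·16 + 3
16 = 5·3 + 1
3 = 3·1 + 0
Back-substitute:
1 = 16 − 5·3
1 = −5·99 + 31·16
16⁻¹ ≡ 31 (mod 99), so k ≡ 31·72 ≡ 54 (mod 99).
x = 3 + 16·54 = 867.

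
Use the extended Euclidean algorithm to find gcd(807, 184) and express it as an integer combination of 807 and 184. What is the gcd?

1

Euclidean algorithm:
807 = 4*184 + 71
184 = 2*71 + 42
71 = 1*42 + 29
42 = 1*29 + 13
29 = 2*13 + 3
13 = 4*3 + 1
3 = 3*1 + 0
gcd(807, 184) = 1.
Express as a combination:
1 = 13 − 4·3
1 = −4·29 + 9·13
1 = 9·42 − 13·29
1 = −13·71 + 22·42
1 = 22·184 − 57·71
1 = −57·807 + 250·184
So 1 = (-57)·807 + (250)·184.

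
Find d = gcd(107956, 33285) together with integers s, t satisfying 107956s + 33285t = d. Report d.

Euclidean algorithm:
107956 = 3·33285 + 8101
33285 = 4·8101 + 881
8101 = 9·881 + 172
881 = 5·172 + 21
172 = 8·21 + 4
21 = 5·4 + 1
4 = 4·1 + 0
gcd(107956, 33285) = 1.
Back-substituting:
1 = 21 − 5·4
1 = −5·172 + 41·21
1 = 41·881 − 210·172
1 = −210·8101 + 1931·881
1 = 1931·33285 − 7934·8101
1 = −7934·107956 + 25733·33285
So 1 = (-7934)·107956 + (25733)·33285.

1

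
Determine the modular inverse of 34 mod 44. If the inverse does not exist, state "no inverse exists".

Euclidean algorithm on 44, 34:
44 = 1*34 + 10
34 = 3*10 + 4
10 = 2*4 + 2
4 = 2*2 + 0
The gcd is 2, not 1, hence no inverse exists.

no inverse exists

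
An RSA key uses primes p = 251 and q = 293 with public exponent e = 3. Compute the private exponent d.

48667

φ(n) = (p−1)(q−1) = 250·292 = 73000.
Need d with 3·d ≡ 1 (mod 73000). Apply the extended Euclidean algorithm:
73000 = 24333·3 + 1
3 = 3·1 + 0
Back-substitute:
1 = 73000 − 24333·3
So 3·(-24333) ≡ 1 (mod 73000), hence d ≡ -24333 ≡ 48667 (mod 73000).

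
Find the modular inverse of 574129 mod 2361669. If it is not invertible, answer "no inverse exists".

gcd(2361669, 574129) by repeated division:
2361669 = 4*574129 + 65153
574129 = 8*65153 + 52905
65153 = 1*52905 + 12248
52905 = 4*12248 + 3913
12248 = 3*3913 + 509
3913 = 7*509 + 350
509 = 1*350 + 159
350 = 2*159 + 32
159 = 4*32 + 31
32 = 1*31 + 1
31 = 31*1 + 0
The gcd is 1. Working backward:
1 = 32 − 31
1 = −159 + 5·32
1 = 5·350 − 11·159
1 = −11·509 + 16·350
1 = 16·3913 − 123·509
1 = −123·12248 + 385·3913
1 = 385·52905 − 1663·12248
1 = −1663·65153 + 2048·52905
1 = 2048·574129 − 18047·65153
1 = −18047·2361669 + 74236·574129
So 574129·74236 ≡ 1 (mod 2361669).

74236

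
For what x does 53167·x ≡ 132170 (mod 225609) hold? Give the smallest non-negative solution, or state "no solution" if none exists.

First find gcd(53167, 225609):
225609 = 4*53167 + 12941
53167 = 4*12941 + 1403
12941 = 9*1403 + 314
1403 = 4*314 + 147
314 = 2*147 + 20
147 = 7*20 + 7
20 = 2*7 + 6
7 = 1*6 + 1
6 = 6*1 + 0
gcd = 1, so a unique solution mod 225609 exists.
Back-substitute for the Bézout coefficients:
1 = 7 − 6
1 = −20 + 3·7
1 = 3·147 − 22·20
1 = −22·314 + 47·147
1 = 47·1403 − 210·314
1 = −210·12941 + 1937·1403
1 = 1937·53167 − 7958·12941
1 = −7958·225609 + 33769·53167
So 53167·(33769) ≡ 1 (mod 225609), giving 53167⁻¹ ≡ 33769.
x ≡ 53167⁻¹·132170 ≡ 33769·132170 ≡ 25883 (mod 225609).

25883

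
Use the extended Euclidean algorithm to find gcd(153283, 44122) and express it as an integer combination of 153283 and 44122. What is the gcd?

13

Euclidean algorithm:
153283 = 3·44122 + 20917
44122 = 2·20917 + 2288
20917 = 9·2288 + 325
2288 = 7·325 + 13
325 = 25·13 + 0
gcd(153283, 44122) = 13.
Express as a combination:
13 = 2288 − 7·325
13 = −7·20917 + 64·2288
13 = 64·44122 − 135·20917
13 = −135·153283 + 469·44122
So 13 = (-135)·153283 + (469)·44122.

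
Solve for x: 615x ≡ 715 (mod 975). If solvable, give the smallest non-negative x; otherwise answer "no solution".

no solution

gcd(615, 975):
975 = 1*615 + 360
615 = 1*360 + 255
360 = 1*255 + 105
255 = 2*105 + 45
105 = 2*45 + 15
45 = 3*15 + 0
gcd = 15, but 15 ∤ 715, so the congruence has no solution.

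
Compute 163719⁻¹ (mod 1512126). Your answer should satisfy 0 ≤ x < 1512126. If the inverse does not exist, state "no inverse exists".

no inverse exists

Compute gcd(163719, 1512126):
1512126 = 9×163719 + 38655
163719 = 4×38655 + 9099
38655 = 4×9099 + 2259
9099 = 4×2259 + 63
2259 = 35×63 + 54
63 = 1×54 + 9
54 = 6×9 + 0
Since gcd = 9 > 1, 163719 is not a unit mod 1512126.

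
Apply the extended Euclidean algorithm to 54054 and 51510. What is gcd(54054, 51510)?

6

Euclidean algorithm:
54054 = 1·51510 + 2544
51510 = 20·2544 + 630
2544 = 4·630 + 24
630 = 26·24 + 6
24 = 4·6 + 0
gcd(54054, 51510) = 6.
Express as a combination:
6 = 630 − 26·24
6 = −26·2544 + 105·630
6 = 105·51510 − 2126·2544
6 = −2126·54054 + 2231·51510
So 6 = (-2126)·54054 + (2231)·51510.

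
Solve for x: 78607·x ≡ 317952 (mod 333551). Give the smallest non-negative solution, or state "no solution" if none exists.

221138

First find gcd(78607, 333551):
333551 = 4·78607 + 19123
78607 = 4·19123 + 2115
19123 = 9·2115 + 88
2115 = 24·88 + 3
88 = 29·3 + 1
3 = 3·1 + 0
gcd = 1, so a unique solution mod 333551 exists.
Back-substitute for the Bézout coefficients:
1 = 88 − 29·3
1 = −29·2115 + 697·88
1 = 697·19123 − 6302·2115
1 = −6302·78607 + 25905·19123
1 = 25905·333551 − 109922·78607
So 78607·(-109922) ≡ 1 (mod 333551), giving 78607⁻¹ ≡ 223629.
x ≡ 78607⁻¹·317952 ≡ 223629·317952 ≡ 221138 (mod 333551).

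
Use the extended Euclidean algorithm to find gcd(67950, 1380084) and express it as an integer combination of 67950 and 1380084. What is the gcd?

Repeated division:
1380084 = 20·67950 + 21084
67950 = 3·21084 + 4698
21084 = 4·4698 + 2292
4698 = 2·2292 + 114
2292 = 20·114 + 12
114 = 9·12 + 6
12 = 2·6 + 0
gcd(67950, 1380084) = 6.
Working backward:
6 = 114 − 9·12
6 = −9·2292 + 181·114
6 = 181·4698 − 371·2292
6 = −371·21084 + 1665·4698
6 = 1665·67950 − 5366·21084
6 = −5366·1380084 + 108985·67950
So 6 = (-5366)·1380084 + (108985)·67950.

6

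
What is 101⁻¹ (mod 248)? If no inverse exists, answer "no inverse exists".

221

Run Euclid on (248, 101):
248 = 2×101 + 46
101 = 2×46 + 9
46 = 5×9 + 1
9 = 9×1 + 0
gcd = 1, so the inverse exists. Back-substitute:
1 = 46 − 5·9
1 = −5·101 + 11·46
1 = 11·248 − 27·101
Hence 101⁻¹ ≡ -27 ≡ 221 (mod 248).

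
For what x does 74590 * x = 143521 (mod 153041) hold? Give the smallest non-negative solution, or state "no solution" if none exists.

57757

First find gcd(74590, 153041):
153041 = 2×74590 + 3861
74590 = 19×3861 + 1231
3861 = 3×1231 + 168
1231 = 7×168 + 55
168 = 3×55 + 3
55 = 18×3 + 1
3 = 3×1 + 0
gcd = 1, so a unique solution mod 153041 exists.
Back-substitute for the Bézout coefficients:
1 = 55 − 18·3
1 = −18·168 + 55·55
1 = 55·1231 − 403·168
1 = −403·3861 + 1264·1231
1 = 1264·74590 − 24419·3861
1 = −24419·153041 + 50102·74590
So 74590·(50102) ≡ 1 (mod 153041), giving 74590⁻¹ ≡ 50102.
x ≡ 74590⁻¹·143521 ≡ 50102·143521 ≡ 57757 (mod 153041).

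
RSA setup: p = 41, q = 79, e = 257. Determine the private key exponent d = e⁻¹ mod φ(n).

2513

φ(n) = (p−1)(q−1) = 40·78 = 3120.
Need d with 257·d ≡ 1 (mod 3120). Apply the extended Euclidean algorithm:
3120 = 12*257 + 36
257 = 7*36 + 5
36 = 7*5 + 1
5 = 5*1 + 0
Back-substitute:
1 = 36 − 7·5
1 = −7·257 + 50·36
1 = 50·3120 − 607·257
So 257·(-607) ≡ 1 (mod 3120), hence d ≡ -607 ≡ 2513 (mod 3120).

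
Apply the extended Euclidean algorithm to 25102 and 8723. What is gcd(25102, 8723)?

11

Apply Euclid's algorithm to 25102 and 8723:
25102 = 2·8723 + 7656
8723 = 1·7656 + 1067
7656 = 7·1067 + 187
1067 = 5·187 + 132
187 = 1·132 + 55
132 = 2·55 + 22
55 = 2·22 + 11
22 = 2·11 + 0
gcd(25102, 8723) = 11.
Working backward:
11 = 55 − 2·22
11 = −2·132 + 5·55
11 = 5·187 − 7·132
11 = −7·1067 + 40·187
11 = 40·7656 − 287·1067
11 = −287·8723 + 327·7656
11 = 327·25102 − 941·8723
So 11 = (327)·25102 + (-941)·8723.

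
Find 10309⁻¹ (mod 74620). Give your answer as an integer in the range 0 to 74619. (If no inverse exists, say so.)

Compute gcd(10309, 74620):
74620 = 7*10309 + 2457
10309 = 4*2457 + 481
2457 = 5*481 + 52
481 = 9*52 + 13
52 = 4*13 + 0
gcd(10309, 74620) = 13 ≠ 1, so 10309 has no multiplicative inverse modulo 74620.

no inverse exists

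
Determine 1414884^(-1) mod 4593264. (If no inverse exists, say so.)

Compute gcd(1414884, 4593264):
4593264 = 3×1414884 + 348612
1414884 = 4×348612 + 20436
348612 = 17×20436 + 1200
20436 = 17×1200 + 36
1200 = 33×36 + 12
36 = 3×12 + 0
gcd(1414884, 4593264) = 12 ≠ 1, so 1414884 has no multiplicative inverse modulo 4593264.

no inverse exists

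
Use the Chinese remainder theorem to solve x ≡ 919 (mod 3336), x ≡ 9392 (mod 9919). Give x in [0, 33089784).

5415247

Write x = 919 + 3336·k. Then 3336·k ≡ 9392 − 919 ≡ 8473 (mod 9919).
Need 3336⁻¹ mod 9919. Extended Euclid on (9919, 3336):
9919 = 2·3336 + 3247
3336 = 1·3247 + 89
3247 = 36·89 + 43
89 = 2·43 + 3
43 = 14·3 + 1
3 = 3·1 + 0
Back-substitute:
1 = 43 − 14·3
1 = −14·89 + 29·43
1 = 29·3247 − 1058·89
1 = −1058·3336 + 1087·3247
1 = 1087·9919 − 3232·3336
3336⁻¹ ≡ 6687 (mod 9919), so k ≡ 6687·8473 ≡ 1623 (mod 9919).
x = 919 + 3336·1623 = 5415247.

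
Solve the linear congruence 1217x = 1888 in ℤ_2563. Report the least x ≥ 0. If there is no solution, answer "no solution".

1739

First find gcd(1217, 2563):
2563 = 2×1217 + 129
1217 = 9×129 + 56
129 = 2×56 + 17
56 = 3×17 + 5
17 = 3×5 + 2
5 = 2×2 + 1
2 = 2×1 + 0
gcd = 1, so a unique solution mod 2563 exists.
Back-substitute for the Bézout coefficients:
1 = 5 − 2·2
1 = −2·17 + 7·5
1 = 7·56 − 23·17
1 = −23·129 + 53·56
1 = 53·1217 − 500·129
1 = −500·2563 + 1053·1217
So 1217·(1053) ≡ 1 (mod 2563), giving 1217⁻¹ ≡ 1053.
x ≡ 1217⁻¹·1888 ≡ 1053·1888 ≡ 1739 (mod 2563).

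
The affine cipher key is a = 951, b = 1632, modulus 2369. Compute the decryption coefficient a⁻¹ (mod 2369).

279

Run Euclid on (2369, 951):
2369 = 2×951 + 467
951 = 2×467 + 17
467 = 27×17 + 8
17 = 2×8 + 1
8 = 8×1 + 0
gcd = 1, so the inverse exists. Back-substitute:
1 = 17 − 2·8
1 = −2·467 + 55·17
1 = 55·951 − 112·467
1 = −112·2369 + 279·951
So 951·279 ≡ 1 (mod 2369).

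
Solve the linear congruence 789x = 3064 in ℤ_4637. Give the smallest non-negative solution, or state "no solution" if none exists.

1050

First find gcd(789, 4637):
4637 = 5·789 + 692
789 = 1·692 + 97
692 = 7·97 + 13
97 = 7·13 + 6
13 = 2·6 + 1
6 = 6·1 + 0
gcd = 1, so a unique solution mod 4637 exists.
Back-substitute for the Bézout coefficients:
1 = 13 − 2·6
1 = −2·97 + 15·13
1 = 15·692 − 107·97
1 = −107·789 + 122·692
1 = 122·4637 − 717·789
So 789·(-717) ≡ 1 (mod 4637), giving 789⁻¹ ≡ 3920.
x ≡ 789⁻¹·3064 ≡ 3920·3064 ≡ 1050 (mod 4637).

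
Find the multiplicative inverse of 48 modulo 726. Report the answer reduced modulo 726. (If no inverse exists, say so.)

Euclidean algorithm on 726, 48:
726 = 15×48 + 6
48 = 8×6 + 0
gcd(48, 726) = 6 ≠ 1, so 48 has no multiplicative inverse modulo 726.

no inverse exists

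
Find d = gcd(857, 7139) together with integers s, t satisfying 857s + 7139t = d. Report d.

Apply Euclid's algorithm to 7139 and 857:
7139 = 8·857 + 283
857 = 3·283 + 8
283 = 35·8 + 3
8 = 2·3 + 2
3 = 1·2 + 1
2 = 2·1 + 0
gcd(857, 7139) = 1.
Working backward:
1 = 3 − 2
1 = −8 + 3·3
1 = 3·283 − 106·8
1 = −106·857 + 321·283
1 = 321·7139 − 2674·857
So 1 = (321)·7139 + (-2674)·857.

1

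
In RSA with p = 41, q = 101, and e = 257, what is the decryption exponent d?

3393

φ(n) = (p−1)(q−1) = 40·100 = 4000.
Need d with 257·d ≡ 1 (mod 4000). Apply the extended Euclidean algorithm:
4000 = 15×257 + 145
257 = 1×145 + 112
145 = 1×112 + 33
112 = 3×33 + 13
33 = 2×13 + 7
13 = 1×7 + 6
7 = 1×6 + 1
6 = 6×1 + 0
Back-substitute:
1 = 7 − 6
1 = −13 + 2·7
1 = 2·33 − 5·13
1 = −5·112 + 17·33
1 = 17·145 − 22·112
1 = −22·257 + 39·145
1 = 39·4000 − 607·257
So 257·(-607) ≡ 1 (mod 4000), hence d ≡ -607 ≡ 3393 (mod 4000).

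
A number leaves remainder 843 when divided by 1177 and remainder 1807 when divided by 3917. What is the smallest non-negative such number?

1568607

Write x = 843 + 1177·k. Then 1177·k ≡ 1807 − 843 ≡ 964 (mod 3917).
Need 1177⁻¹ mod 3917. Extended Euclid on (3917, 1177):
3917 = 3×1177 + 386
1177 = 3×386 + 19
386 = 20×19 + 6
19 = 3×6 + 1
6 = 6×1 + 0
Back-substitute:
1 = 19 − 3·6
1 = −3·386 + 61·19
1 = 61·1177 − 186·386
1 = −186·3917 + 619·1177
1177⁻¹ ≡ 619 (mod 3917), so k ≡ 619·964 ≡ 1332 (mod 3917).
x = 843 + 1177·1332 = 1568607.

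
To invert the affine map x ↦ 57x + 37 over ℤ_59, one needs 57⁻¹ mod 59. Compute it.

29

Extended Euclidean algorithm:
59 = 1*57 + 2
57 = 28*2 + 1
2 = 2*1 + 0
gcd = 1, so the inverse exists. Back-substitute:
1 = 57 − 28·2
1 = −28·59 + 29·57
So 57·29 ≡ 1 (mod 59).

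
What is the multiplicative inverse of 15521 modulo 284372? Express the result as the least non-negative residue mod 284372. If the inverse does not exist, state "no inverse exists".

Compute gcd(15521, 284372):
284372 = 18·15521 + 4994
15521 = 3·4994 + 539
4994 = 9·539 + 143
539 = 3·143 + 110
143 = 1·110 + 33
110 = 3·33 + 11
33 = 3·11 + 0
gcd(15521, 284372) = 11 ≠ 1, so 15521 has no multiplicative inverse modulo 284372.

no inverse exists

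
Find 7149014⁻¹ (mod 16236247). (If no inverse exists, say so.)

gcd(16236247, 7149014) by repeated division:
16236247 = 2·7149014 + 1938219
7149014 = 3·1938219 + 1334357
1938219 = 1·1334357 + 603862
1334357 = 2·603862 + 126633
603862 = 4·126633 + 97330
126633 = 1·97330 + 29303
97330 = 3·29303 + 9421
29303 = 3·9421 + 1040
9421 = 9·1040 + 61
1040 = 17·61 + 3
61 = 20·3 + 1
3 = 3·1 + 0
gcd = 1, so the inverse exists. Back-substitute:
1 = 61 − 20·3
1 = −20·1040 + 341·61
1 = 341·9421 − 3089·1040
1 = −3089·29303 + 9608·9421
1 = 9608·97330 − 31913·29303
1 = −31913·126633 + 41521·97330
1 = 41521·603862 − 197997·126633
1 = −197997·1334357 + 437515·603862
1 = 437515·1938219 − 635512·1334357
1 = −635512·7149014 + 2344051·1938219
1 = 2344051·16236247 − 5323614·7149014
So 7149014·(-5323614) ≡ 1 (mod 16236247), and -5323614 ≡ 10912633 (mod 16236247).

10912633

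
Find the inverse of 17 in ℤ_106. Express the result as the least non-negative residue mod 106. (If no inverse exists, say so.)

25

Apply the Euclidean algorithm to 106 and 17:
106 = 6·17 + 4
17 = 4·4 + 1
4 = 4·1 + 0
The gcd is 1. Working backward:
1 = 17 − 4·4
1 = −4·106 + 25·17
So 17·25 ≡ 1 (mod 106).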